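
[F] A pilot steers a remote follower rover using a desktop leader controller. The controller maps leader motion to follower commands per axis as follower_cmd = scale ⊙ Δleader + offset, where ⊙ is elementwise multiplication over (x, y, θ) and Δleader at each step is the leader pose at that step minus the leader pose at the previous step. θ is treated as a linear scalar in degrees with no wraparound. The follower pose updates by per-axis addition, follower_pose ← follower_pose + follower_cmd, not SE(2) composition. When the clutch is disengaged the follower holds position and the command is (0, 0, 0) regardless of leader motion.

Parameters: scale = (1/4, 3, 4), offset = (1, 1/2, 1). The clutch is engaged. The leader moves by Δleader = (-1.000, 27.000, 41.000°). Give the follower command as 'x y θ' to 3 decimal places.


axis x: 1/4·-1.000 + 1 = 0.750
axis y: 3·27.000 + 1/2 = 81.500
axis θ: 4·41.000 + 1 = 165.000

0.750 81.500 165.000


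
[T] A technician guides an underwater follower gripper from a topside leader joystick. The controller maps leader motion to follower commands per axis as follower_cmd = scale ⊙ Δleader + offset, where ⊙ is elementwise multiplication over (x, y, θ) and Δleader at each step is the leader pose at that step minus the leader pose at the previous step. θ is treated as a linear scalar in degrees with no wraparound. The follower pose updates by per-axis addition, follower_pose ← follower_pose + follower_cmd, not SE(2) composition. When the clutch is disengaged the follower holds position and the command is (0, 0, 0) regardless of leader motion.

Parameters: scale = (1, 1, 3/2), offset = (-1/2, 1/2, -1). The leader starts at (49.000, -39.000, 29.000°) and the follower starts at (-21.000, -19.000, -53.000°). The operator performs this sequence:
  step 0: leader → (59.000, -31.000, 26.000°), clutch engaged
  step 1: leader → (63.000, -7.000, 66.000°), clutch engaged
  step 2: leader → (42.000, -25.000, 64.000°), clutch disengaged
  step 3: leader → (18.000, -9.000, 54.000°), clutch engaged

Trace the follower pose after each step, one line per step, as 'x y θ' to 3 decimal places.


step 0: Δleader=(10.000, 8.000, -3.000°), engaged; cmd=(9.500, 8.500, -5.500°) → follower=(-11.500, -10.500, -58.500°)
step 1: Δleader=(4.000, 24.000, 40.000°), engaged; cmd=(3.500, 24.500, 59.000°) → follower=(-8.000, 14.000, 0.500°)
step 2: Δleader=(-21.000, -18.000, -2.000°), disengaged; cmd=(0,0,0) → follower holds at (-8.000, 14.000, 0.500°)
step 3: Δleader=(-24.000, 16.000, -10.000°), engaged; cmd=(-24.500, 16.500, -16.000°) → follower=(-32.500, 30.500, -15.500°)

-11.500 -10.500 -58.500
-8.000 14.000 0.500
-8.000 14.000 0.500
-32.500 30.500 -15.500


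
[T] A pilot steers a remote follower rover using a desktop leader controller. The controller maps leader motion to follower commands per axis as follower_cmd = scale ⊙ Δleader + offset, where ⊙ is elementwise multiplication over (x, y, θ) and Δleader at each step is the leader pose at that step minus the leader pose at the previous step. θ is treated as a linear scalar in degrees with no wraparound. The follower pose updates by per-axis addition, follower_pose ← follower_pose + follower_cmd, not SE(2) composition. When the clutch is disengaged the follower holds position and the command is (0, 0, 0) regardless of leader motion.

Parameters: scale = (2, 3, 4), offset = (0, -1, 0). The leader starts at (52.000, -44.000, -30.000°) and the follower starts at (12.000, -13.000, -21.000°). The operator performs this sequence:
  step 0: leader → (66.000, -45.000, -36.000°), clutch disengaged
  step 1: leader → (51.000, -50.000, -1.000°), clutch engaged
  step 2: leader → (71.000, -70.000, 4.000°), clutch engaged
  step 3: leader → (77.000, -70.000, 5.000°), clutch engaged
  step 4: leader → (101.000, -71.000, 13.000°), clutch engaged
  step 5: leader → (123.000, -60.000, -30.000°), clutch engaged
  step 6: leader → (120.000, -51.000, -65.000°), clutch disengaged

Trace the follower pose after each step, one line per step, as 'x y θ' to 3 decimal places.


step 0: Δleader=(14.000, -1.000, -6.000°), disengaged; cmd=(0,0,0) → follower holds at (12.000, -13.000, -21.000°)
step 1: Δleader=(-15.000, -5.000, 35.000°), engaged; cmd=(-30.000, -16.000, 140.000°) → follower=(-18.000, -29.000, 119.000°)
step 2: Δleader=(20.000, -20.000, 5.000°), engaged; cmd=(40.000, -61.000, 20.000°) → follower=(22.000, -90.000, 139.000°)
step 3: Δleader=(6.000, 0.000, 1.000°), engaged; cmd=(12.000, -1.000, 4.000°) → follower=(34.000, -91.000, 143.000°)
step 4: Δleader=(24.000, -1.000, 8.000°), engaged; cmd=(48.000, -4.000, 32.000°) → follower=(82.000, -95.000, 175.000°)
step 5: Δleader=(22.000, 11.000, -43.000°), engaged; cmd=(44.000, 32.000, -172.000°) → follower=(126.000, -63.000, 3.000°)
step 6: Δleader=(-3.000, 9.000, -35.000°), disengaged; cmd=(0,0,0) → follower holds at (126.000, -63.000, 3.000°)

12.000 -13.000 -21.000
-18.000 -29.000 119.000
22.000 -90.000 139.000
34.000 -91.000 143.000
82.000 -95.000 175.000
126.000 -63.000 3.000
126.000 -63.000 3.000


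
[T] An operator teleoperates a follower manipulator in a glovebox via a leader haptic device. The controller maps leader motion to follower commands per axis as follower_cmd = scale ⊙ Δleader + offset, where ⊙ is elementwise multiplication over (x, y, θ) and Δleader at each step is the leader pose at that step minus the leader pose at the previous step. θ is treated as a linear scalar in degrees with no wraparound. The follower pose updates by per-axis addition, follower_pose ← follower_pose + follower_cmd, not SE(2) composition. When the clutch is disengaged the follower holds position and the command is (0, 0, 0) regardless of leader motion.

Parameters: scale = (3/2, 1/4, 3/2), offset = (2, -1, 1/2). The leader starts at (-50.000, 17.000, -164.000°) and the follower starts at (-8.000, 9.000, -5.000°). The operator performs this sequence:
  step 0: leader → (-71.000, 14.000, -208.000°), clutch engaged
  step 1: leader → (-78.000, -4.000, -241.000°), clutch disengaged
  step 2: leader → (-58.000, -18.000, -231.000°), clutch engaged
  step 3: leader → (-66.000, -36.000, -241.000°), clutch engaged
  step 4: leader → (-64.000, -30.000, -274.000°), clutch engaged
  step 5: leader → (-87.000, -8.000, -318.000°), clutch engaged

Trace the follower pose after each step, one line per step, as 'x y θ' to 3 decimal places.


-37.500 7.250 -70.500
-37.500 7.250 -70.500
-5.500 2.750 -55.000
-15.500 -2.750 -69.500
-10.500 -2.250 -118.500
-43.000 2.250 -184.000

step 0: Δleader=(-21.000, -3.000, -44.000°), engaged; cmd=(-29.500, -1.750, -65.500°) → follower=(-37.500, 7.250, -70.500°)
step 1: Δleader=(-7.000, -18.000, -33.000°), disengaged; cmd=(0,0,0) → follower holds at (-37.500, 7.250, -70.500°)
step 2: Δleader=(20.000, -14.000, 10.000°), engaged; cmd=(32.000, -4.500, 15.500°) → follower=(-5.500, 2.750, -55.000°)
step 3: Δleader=(-8.000, -18.000, -10.000°), engaged; cmd=(-10.000, -5.500, -14.500°) → follower=(-15.500, -2.750, -69.500°)
step 4: Δleader=(2.000, 6.000, -33.000°), engaged; cmd=(5.000, 0.500, -49.000°) → follower=(-10.500, -2.250, -118.500°)
step 5: Δleader=(-23.000, 22.000, -44.000°), engaged; cmd=(-32.500, 4.500, -65.500°) → follower=(-43.000, 2.250, -184.000°)


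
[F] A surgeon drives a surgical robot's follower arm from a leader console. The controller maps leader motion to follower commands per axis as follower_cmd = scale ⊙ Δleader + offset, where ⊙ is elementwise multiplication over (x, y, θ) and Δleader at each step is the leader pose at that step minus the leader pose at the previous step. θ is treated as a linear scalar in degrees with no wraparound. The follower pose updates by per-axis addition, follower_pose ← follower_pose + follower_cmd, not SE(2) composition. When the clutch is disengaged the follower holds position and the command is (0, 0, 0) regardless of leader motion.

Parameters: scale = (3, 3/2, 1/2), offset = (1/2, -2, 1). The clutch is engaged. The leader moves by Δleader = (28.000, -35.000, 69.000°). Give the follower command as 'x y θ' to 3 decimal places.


axis x: 3·28.000 + 1/2 = 84.500
axis y: 3/2·-35.000 + -2 = -54.500
axis θ: 1/2·69.000 + 1 = 35.500

84.500 -54.500 35.500


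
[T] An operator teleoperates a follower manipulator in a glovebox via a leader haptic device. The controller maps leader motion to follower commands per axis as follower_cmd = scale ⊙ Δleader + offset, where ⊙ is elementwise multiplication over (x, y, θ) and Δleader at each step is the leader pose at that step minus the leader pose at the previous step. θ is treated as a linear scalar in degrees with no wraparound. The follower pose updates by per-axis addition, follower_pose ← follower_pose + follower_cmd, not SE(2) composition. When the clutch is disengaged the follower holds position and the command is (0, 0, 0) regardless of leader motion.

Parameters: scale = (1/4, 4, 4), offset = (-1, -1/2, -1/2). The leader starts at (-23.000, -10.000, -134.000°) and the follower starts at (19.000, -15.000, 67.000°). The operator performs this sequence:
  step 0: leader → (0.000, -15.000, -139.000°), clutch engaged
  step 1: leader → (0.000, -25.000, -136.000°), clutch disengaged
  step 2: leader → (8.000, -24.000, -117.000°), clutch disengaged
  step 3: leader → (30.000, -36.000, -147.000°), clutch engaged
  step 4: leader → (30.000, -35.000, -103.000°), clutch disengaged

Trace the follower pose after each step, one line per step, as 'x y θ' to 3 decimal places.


step 0: Δleader=(23.000, -5.000, -5.000°), engaged; cmd=(4.750, -20.500, -20.500°) → follower=(23.750, -35.500, 46.500°)
step 1: Δleader=(0.000, -10.000, 3.000°), disengaged; cmd=(0,0,0) → follower holds at (23.750, -35.500, 46.500°)
step 2: Δleader=(8.000, 1.000, 19.000°), disengaged; cmd=(0,0,0) → follower holds at (23.750, -35.500, 46.500°)
step 3: Δleader=(22.000, -12.000, -30.000°), engaged; cmd=(4.500, -48.500, -120.500°) → follower=(28.250, -84.000, -74.000°)
step 4: Δleader=(0.000, 1.000, 44.000°), disengaged; cmd=(0,0,0) → follower holds at (28.250, -84.000, -74.000°)

23.750 -35.500 46.500
23.750 -35.500 46.500
23.750 -35.500 46.500
28.250 -84.000 -74.000
28.250 -84.000 -74.000


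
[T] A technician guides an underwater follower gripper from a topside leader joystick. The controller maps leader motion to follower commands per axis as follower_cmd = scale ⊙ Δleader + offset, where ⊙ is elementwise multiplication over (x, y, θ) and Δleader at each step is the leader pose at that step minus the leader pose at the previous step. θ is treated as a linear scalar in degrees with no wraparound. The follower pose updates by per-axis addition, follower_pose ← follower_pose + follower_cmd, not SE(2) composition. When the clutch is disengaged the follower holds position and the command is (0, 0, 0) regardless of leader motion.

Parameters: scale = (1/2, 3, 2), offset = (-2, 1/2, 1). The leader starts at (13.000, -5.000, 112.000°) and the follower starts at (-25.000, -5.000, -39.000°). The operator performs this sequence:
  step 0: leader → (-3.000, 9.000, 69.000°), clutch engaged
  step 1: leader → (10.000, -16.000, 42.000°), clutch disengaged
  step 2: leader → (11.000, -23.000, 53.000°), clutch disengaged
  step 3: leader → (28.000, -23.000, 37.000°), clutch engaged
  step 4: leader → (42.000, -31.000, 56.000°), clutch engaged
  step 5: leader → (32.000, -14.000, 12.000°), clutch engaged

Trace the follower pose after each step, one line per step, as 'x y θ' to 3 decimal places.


-35.000 37.500 -124.000
-35.000 37.500 -124.000
-35.000 37.500 -124.000
-28.500 38.000 -155.000
-23.500 14.500 -116.000
-30.500 66.000 -203.000

step 0: Δleader=(-16.000, 14.000, -43.000°), engaged; cmd=(-10.000, 42.500, -85.000°) → follower=(-35.000, 37.500, -124.000°)
step 1: Δleader=(13.000, -25.000, -27.000°), disengaged; cmd=(0,0,0) → follower holds at (-35.000, 37.500, -124.000°)
step 2: Δleader=(1.000, -7.000, 11.000°), disengaged; cmd=(0,0,0) → follower holds at (-35.000, 37.500, -124.000°)
step 3: Δleader=(17.000, 0.000, -16.000°), engaged; cmd=(6.500, 0.500, -31.000°) → follower=(-28.500, 38.000, -155.000°)
step 4: Δleader=(14.000, -8.000, 19.000°), engaged; cmd=(5.000, -23.500, 39.000°) → follower=(-23.500, 14.500, -116.000°)
step 5: Δleader=(-10.000, 17.000, -44.000°), engaged; cmd=(-7.000, 51.500, -87.000°) → follower=(-30.500, 66.000, -203.000°)


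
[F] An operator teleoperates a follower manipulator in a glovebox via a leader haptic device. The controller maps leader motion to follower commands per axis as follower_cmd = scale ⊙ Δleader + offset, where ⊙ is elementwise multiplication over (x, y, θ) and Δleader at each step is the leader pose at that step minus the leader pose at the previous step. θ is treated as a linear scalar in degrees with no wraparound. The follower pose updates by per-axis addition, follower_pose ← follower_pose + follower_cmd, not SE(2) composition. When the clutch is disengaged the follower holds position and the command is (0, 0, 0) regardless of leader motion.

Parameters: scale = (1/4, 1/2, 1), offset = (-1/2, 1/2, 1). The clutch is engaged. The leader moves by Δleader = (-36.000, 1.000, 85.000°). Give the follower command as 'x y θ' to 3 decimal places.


-9.500 1.000 86.000

axis x: 1/4·-36.000 + -1/2 = -9.500
axis y: 1/2·1.000 + 1/2 = 1.000
axis θ: 1·85.000 + 1 = 86.000


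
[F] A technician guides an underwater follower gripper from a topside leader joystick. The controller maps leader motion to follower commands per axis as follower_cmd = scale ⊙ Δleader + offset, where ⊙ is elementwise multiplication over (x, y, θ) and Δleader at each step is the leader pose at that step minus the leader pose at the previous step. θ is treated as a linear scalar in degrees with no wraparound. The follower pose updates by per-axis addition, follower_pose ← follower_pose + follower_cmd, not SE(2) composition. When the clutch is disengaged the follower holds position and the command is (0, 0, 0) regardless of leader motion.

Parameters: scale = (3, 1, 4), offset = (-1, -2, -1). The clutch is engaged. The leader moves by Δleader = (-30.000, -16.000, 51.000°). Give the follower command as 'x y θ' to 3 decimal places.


axis x: 3·-30.000 + -1 = -91.000
axis y: 1·-16.000 + -2 = -18.000
axis θ: 4·51.000 + -1 = 203.000

-91.000 -18.000 203.000


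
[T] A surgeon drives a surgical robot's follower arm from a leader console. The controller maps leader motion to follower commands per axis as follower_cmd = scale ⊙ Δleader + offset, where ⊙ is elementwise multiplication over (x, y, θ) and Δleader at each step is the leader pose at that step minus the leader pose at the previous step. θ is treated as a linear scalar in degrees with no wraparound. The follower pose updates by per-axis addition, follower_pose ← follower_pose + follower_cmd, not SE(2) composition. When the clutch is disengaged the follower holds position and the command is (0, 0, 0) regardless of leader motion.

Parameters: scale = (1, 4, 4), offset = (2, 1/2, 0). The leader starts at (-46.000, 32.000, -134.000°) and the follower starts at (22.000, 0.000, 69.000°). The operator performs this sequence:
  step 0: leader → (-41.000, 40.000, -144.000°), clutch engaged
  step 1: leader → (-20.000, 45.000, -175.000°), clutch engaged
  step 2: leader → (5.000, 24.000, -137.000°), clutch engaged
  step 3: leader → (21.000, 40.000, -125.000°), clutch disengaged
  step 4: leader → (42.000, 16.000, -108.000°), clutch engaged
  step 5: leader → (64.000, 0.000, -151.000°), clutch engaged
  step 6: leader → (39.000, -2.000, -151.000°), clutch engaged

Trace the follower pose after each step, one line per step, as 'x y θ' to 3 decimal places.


step 0: Δleader=(5.000, 8.000, -10.000°), engaged; cmd=(7.000, 32.500, -40.000°) → follower=(29.000, 32.500, 29.000°)
step 1: Δleader=(21.000, 5.000, -31.000°), engaged; cmd=(23.000, 20.500, -124.000°) → follower=(52.000, 53.000, -95.000°)
step 2: Δleader=(25.000, -21.000, 38.000°), engaged; cmd=(27.000, -83.500, 152.000°) → follower=(79.000, -30.500, 57.000°)
step 3: Δleader=(16.000, 16.000, 12.000°), disengaged; cmd=(0,0,0) → follower holds at (79.000, -30.500, 57.000°)
step 4: Δleader=(21.000, -24.000, 17.000°), engaged; cmd=(23.000, -95.500, 68.000°) → follower=(102.000, -126.000, 125.000°)
step 5: Δleader=(22.000, -16.000, -43.000°), engaged; cmd=(24.000, -63.500, -172.000°) → follower=(126.000, -189.500, -47.000°)
step 6: Δleader=(-25.000, -2.000, 0.000°), engaged; cmd=(-23.000, -7.500, 0.000°) → follower=(103.000, -197.000, -47.000°)

29.000 32.500 29.000
52.000 53.000 -95.000
79.000 -30.500 57.000
79.000 -30.500 57.000
102.000 -126.000 125.000
126.000 -189.500 -47.000
103.000 -197.000 -47.000


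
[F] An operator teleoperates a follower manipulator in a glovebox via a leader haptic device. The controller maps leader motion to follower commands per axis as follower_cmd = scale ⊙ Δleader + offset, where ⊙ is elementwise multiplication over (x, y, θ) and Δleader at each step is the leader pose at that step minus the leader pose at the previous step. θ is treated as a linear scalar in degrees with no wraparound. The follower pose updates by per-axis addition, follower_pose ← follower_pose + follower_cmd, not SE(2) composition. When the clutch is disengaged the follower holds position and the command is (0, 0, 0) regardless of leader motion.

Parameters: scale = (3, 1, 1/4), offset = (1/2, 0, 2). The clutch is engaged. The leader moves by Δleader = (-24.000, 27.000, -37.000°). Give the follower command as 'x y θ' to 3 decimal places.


axis x: 3·-24.000 + 1/2 = -71.500
axis y: 1·27.000 + 0 = 27.000
axis θ: 1/4·-37.000 + 2 = -7.250

-71.500 27.000 -7.250


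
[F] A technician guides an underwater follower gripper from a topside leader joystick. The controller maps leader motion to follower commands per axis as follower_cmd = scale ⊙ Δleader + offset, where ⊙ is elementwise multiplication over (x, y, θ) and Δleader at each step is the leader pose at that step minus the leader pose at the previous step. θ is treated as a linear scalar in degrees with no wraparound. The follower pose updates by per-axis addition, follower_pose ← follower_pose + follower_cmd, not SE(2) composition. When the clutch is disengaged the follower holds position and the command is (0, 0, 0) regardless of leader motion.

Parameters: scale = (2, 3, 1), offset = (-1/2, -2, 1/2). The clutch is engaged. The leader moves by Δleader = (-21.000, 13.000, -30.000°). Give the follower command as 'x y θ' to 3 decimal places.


axis x: 2·-21.000 + -1/2 = -42.500
axis y: 3·13.000 + -2 = 37.000
axis θ: 1·-30.000 + 1/2 = -29.500

-42.500 37.000 -29.500


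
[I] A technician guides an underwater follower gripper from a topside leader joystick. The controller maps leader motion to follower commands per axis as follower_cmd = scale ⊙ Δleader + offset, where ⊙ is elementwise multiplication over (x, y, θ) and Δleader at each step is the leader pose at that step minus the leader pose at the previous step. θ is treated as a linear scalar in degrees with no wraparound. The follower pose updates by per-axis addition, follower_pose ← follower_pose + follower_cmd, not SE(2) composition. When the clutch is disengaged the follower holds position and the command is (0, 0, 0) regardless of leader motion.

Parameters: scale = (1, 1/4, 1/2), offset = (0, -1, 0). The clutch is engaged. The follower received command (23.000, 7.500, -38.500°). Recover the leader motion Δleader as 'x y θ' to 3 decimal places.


23.000 34.000 -77.000

axis x: (23.000 − 0) / (1) = 23.000
axis y: (7.500 − -1) / (1/4) = 34.000
axis θ: (-38.500 − 0) / (1/2) = -77.000


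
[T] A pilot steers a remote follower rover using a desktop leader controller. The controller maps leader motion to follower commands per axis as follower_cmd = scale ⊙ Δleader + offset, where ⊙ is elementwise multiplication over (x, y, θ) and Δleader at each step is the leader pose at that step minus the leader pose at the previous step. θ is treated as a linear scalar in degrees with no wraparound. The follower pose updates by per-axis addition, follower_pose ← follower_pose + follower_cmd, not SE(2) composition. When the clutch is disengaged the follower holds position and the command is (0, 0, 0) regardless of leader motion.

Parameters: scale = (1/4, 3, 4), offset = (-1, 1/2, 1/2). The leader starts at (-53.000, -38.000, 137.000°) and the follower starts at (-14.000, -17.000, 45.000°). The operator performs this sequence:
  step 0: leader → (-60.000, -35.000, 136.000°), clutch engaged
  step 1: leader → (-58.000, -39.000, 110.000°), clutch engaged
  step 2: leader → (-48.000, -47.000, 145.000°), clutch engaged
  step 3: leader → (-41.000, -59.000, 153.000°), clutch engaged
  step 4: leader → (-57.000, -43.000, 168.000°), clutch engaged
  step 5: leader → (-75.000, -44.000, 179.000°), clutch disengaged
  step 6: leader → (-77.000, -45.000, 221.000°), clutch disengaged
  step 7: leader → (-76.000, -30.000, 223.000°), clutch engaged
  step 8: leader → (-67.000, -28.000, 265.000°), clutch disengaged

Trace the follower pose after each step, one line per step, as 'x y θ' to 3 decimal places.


-16.750 -7.500 41.500
-17.250 -19.000 -62.000
-15.750 -42.500 78.500
-15.000 -78.000 111.000
-20.000 -29.500 171.500
-20.000 -29.500 171.500
-20.000 -29.500 171.500
-20.750 16.000 180.000
-20.750 16.000 180.000

step 0: Δleader=(-7.000, 3.000, -1.000°), engaged; cmd=(-2.750, 9.500, -3.500°) → follower=(-16.750, -7.500, 41.500°)
step 1: Δleader=(2.000, -4.000, -26.000°), engaged; cmd=(-0.500, -11.500, -103.500°) → follower=(-17.250, -19.000, -62.000°)
step 2: Δleader=(10.000, -8.000, 35.000°), engaged; cmd=(1.500, -23.500, 140.500°) → follower=(-15.750, -42.500, 78.500°)
step 3: Δleader=(7.000, -12.000, 8.000°), engaged; cmd=(0.750, -35.500, 32.500°) → follower=(-15.000, -78.000, 111.000°)
step 4: Δleader=(-16.000, 16.000, 15.000°), engaged; cmd=(-5.000, 48.500, 60.500°) → follower=(-20.000, -29.500, 171.500°)
step 5: Δleader=(-18.000, -1.000, 11.000°), disengaged; cmd=(0,0,0) → follower holds at (-20.000, -29.500, 171.500°)
step 6: Δleader=(-2.000, -1.000, 42.000°), disengaged; cmd=(0,0,0) → follower holds at (-20.000, -29.500, 171.500°)
step 7: Δleader=(1.000, 15.000, 2.000°), engaged; cmd=(-0.750, 45.500, 8.500°) → follower=(-20.750, 16.000, 180.000°)
step 8: Δleader=(9.000, 2.000, 42.000°), disengaged; cmd=(0,0,0) → follower holds at (-20.750, 16.000, 180.000°)


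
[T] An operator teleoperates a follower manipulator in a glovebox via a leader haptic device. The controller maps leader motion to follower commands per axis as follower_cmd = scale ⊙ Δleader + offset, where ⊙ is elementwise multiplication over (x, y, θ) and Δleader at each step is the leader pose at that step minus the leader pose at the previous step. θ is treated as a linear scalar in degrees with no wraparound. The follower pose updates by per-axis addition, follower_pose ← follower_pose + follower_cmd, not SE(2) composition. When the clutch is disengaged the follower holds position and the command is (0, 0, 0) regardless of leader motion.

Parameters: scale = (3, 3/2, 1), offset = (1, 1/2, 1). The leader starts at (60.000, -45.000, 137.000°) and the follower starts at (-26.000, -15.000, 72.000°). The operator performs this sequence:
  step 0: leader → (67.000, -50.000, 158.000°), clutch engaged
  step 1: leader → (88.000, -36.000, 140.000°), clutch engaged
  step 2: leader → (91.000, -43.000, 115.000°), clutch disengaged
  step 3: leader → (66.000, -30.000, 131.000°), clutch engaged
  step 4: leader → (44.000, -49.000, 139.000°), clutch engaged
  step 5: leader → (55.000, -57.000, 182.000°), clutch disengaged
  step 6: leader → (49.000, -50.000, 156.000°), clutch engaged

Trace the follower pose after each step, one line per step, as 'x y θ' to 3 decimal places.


-4.000 -22.000 94.000
60.000 -0.500 77.000
60.000 -0.500 77.000
-14.000 19.500 94.000
-79.000 -8.500 103.000
-79.000 -8.500 103.000
-96.000 2.500 78.000

step 0: Δleader=(7.000, -5.000, 21.000°), engaged; cmd=(22.000, -7.000, 22.000°) → follower=(-4.000, -22.000, 94.000°)
step 1: Δleader=(21.000, 14.000, -18.000°), engaged; cmd=(64.000, 21.500, -17.000°) → follower=(60.000, -0.500, 77.000°)
step 2: Δleader=(3.000, -7.000, -25.000°), disengaged; cmd=(0,0,0) → follower holds at (60.000, -0.500, 77.000°)
step 3: Δleader=(-25.000, 13.000, 16.000°), engaged; cmd=(-74.000, 20.000, 17.000°) → follower=(-14.000, 19.500, 94.000°)
step 4: Δleader=(-22.000, -19.000, 8.000°), engaged; cmd=(-65.000, -28.000, 9.000°) → follower=(-79.000, -8.500, 103.000°)
step 5: Δleader=(11.000, -8.000, 43.000°), disengaged; cmd=(0,0,0) → follower holds at (-79.000, -8.500, 103.000°)
step 6: Δleader=(-6.000, 7.000, -26.000°), engaged; cmd=(-17.000, 11.000, -25.000°) → follower=(-96.000, 2.500, 78.000°)


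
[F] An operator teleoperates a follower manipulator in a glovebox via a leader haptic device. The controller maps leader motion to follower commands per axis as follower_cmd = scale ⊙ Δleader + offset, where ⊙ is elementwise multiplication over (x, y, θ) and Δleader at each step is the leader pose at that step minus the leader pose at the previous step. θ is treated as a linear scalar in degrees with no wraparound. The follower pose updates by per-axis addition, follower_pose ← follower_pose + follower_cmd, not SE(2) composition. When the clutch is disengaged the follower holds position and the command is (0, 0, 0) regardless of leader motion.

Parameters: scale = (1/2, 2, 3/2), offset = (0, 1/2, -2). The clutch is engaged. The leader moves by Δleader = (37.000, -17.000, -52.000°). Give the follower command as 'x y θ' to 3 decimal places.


axis x: 1/2·37.000 + 0 = 18.500
axis y: 2·-17.000 + 1/2 = -33.500
axis θ: 3/2·-52.000 + -2 = -80.000

18.500 -33.500 -80.000


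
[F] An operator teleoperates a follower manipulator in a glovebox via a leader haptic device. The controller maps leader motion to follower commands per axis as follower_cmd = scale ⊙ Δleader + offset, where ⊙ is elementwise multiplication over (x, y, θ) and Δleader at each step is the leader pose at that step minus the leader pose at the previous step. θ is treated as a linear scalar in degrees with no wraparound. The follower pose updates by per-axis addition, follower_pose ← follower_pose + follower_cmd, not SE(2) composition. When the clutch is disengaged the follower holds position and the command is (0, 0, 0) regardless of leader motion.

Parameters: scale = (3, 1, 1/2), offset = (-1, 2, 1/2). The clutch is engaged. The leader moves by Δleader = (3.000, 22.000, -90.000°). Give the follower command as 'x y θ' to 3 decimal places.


8.000 24.000 -44.500

axis x: 3·3.000 + -1 = 8.000
axis y: 1·22.000 + 2 = 24.000
axis θ: 1/2·-90.000 + 1/2 = -44.500


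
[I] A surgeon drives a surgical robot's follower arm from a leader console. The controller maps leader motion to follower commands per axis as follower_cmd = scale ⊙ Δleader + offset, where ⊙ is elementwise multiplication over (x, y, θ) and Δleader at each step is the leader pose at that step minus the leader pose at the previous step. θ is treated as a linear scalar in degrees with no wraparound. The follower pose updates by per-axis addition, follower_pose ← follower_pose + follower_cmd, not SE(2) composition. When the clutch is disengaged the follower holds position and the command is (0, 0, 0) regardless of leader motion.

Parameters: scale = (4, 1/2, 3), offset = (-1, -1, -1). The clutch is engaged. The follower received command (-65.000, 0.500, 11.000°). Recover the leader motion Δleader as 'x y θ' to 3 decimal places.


axis x: (-65.000 − -1) / (4) = -16.000
axis y: (0.500 − -1) / (1/2) = 3.000
axis θ: (11.000 − -1) / (3) = 4.000

-16.000 3.000 4.000


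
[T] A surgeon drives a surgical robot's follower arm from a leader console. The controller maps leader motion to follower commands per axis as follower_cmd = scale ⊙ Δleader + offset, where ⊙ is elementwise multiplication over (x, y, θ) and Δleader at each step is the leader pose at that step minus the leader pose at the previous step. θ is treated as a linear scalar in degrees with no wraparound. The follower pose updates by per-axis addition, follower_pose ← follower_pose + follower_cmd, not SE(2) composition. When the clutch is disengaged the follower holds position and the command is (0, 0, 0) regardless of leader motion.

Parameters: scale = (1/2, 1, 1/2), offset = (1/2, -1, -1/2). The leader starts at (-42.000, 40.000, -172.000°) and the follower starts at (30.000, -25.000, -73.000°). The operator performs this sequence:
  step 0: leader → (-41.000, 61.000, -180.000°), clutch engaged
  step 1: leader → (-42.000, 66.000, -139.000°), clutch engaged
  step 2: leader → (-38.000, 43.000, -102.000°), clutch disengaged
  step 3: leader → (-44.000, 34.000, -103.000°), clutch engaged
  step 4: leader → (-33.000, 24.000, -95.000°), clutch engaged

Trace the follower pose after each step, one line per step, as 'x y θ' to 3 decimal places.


31.000 -5.000 -77.500
31.000 -1.000 -57.500
31.000 -1.000 -57.500
28.500 -11.000 -58.500
34.500 -22.000 -55.000

step 0: Δleader=(1.000, 21.000, -8.000°), engaged; cmd=(1.000, 20.000, -4.500°) → follower=(31.000, -5.000, -77.500°)
step 1: Δleader=(-1.000, 5.000, 41.000°), engaged; cmd=(0.000, 4.000, 20.000°) → follower=(31.000, -1.000, -57.500°)
step 2: Δleader=(4.000, -23.000, 37.000°), disengaged; cmd=(0,0,0) → follower holds at (31.000, -1.000, -57.500°)
step 3: Δleader=(-6.000, -9.000, -1.000°), engaged; cmd=(-2.500, -10.000, -1.000°) → follower=(28.500, -11.000, -58.500°)
step 4: Δleader=(11.000, -10.000, 8.000°), engaged; cmd=(6.000, -11.000, 3.500°) → follower=(34.500, -22.000, -55.000°)


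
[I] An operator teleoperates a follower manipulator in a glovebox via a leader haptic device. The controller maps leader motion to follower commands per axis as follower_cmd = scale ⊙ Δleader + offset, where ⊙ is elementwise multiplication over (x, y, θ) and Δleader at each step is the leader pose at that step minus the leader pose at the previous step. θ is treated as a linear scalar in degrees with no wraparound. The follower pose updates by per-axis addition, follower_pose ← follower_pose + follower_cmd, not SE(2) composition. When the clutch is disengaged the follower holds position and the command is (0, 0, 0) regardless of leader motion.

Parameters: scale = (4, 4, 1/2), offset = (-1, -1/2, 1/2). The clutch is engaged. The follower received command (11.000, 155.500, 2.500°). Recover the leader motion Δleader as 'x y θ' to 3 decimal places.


axis x: (11.000 − -1) / (4) = 3.000
axis y: (155.500 − -1/2) / (4) = 39.000
axis θ: (2.500 − 1/2) / (1/2) = 4.000

3.000 39.000 4.000


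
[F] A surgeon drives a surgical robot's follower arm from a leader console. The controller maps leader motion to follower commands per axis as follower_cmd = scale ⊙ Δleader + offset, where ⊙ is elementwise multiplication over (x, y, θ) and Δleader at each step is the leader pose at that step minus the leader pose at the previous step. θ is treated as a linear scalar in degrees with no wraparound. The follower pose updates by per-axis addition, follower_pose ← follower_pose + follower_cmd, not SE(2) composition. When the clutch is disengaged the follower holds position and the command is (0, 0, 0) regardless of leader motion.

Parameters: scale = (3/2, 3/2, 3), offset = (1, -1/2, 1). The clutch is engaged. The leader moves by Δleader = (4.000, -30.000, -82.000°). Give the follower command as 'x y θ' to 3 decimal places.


axis x: 3/2·4.000 + 1 = 7.000
axis y: 3/2·-30.000 + -1/2 = -45.500
axis θ: 3·-82.000 + 1 = -245.000

7.000 -45.500 -245.000


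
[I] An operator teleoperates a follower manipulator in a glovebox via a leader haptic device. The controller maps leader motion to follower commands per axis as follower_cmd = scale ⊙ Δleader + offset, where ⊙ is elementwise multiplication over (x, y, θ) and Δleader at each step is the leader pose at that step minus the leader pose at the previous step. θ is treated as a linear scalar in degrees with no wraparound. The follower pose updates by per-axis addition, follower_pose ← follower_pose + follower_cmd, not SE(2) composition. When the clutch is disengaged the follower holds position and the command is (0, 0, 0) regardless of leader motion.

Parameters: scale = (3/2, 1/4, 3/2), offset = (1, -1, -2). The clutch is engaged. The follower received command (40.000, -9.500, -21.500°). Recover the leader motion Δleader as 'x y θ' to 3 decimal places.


26.000 -34.000 -13.000

axis x: (40.000 − 1) / (3/2) = 26.000
axis y: (-9.500 − -1) / (1/4) = -34.000
axis θ: (-21.500 − -2) / (3/2) = -13.000


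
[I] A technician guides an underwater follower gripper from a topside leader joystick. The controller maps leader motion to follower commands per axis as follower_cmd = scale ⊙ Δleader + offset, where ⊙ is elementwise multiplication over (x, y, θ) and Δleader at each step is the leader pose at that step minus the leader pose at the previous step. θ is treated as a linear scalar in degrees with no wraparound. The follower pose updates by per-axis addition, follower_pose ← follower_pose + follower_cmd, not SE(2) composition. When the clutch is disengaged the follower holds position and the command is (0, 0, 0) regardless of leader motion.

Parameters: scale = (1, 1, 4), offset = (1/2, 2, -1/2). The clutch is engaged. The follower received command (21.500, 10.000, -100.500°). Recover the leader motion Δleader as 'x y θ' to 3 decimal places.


axis x: (21.500 − 1/2) / (1) = 21.000
axis y: (10.000 − 2) / (1) = 8.000
axis θ: (-100.500 − -1/2) / (4) = -25.000

21.000 8.000 -25.000


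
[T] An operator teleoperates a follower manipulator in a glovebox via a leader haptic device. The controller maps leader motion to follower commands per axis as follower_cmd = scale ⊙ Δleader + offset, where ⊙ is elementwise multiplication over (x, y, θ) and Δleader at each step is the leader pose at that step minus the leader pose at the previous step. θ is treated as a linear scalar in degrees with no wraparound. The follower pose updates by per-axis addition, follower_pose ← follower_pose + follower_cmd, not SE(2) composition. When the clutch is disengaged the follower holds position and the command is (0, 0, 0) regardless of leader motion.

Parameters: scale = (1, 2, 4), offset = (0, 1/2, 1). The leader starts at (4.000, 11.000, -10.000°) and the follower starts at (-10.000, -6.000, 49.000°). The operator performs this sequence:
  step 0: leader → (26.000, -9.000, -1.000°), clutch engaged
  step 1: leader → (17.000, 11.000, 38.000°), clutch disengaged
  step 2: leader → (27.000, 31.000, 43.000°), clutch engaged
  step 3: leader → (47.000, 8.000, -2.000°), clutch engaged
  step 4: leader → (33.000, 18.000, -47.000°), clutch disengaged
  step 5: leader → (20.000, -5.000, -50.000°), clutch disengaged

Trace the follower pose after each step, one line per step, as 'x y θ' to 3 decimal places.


12.000 -45.500 86.000
12.000 -45.500 86.000
22.000 -5.000 107.000
42.000 -50.500 -72.000
42.000 -50.500 -72.000
42.000 -50.500 -72.000

step 0: Δleader=(22.000, -20.000, 9.000°), engaged; cmd=(22.000, -39.500, 37.000°) → follower=(12.000, -45.500, 86.000°)
step 1: Δleader=(-9.000, 20.000, 39.000°), disengaged; cmd=(0,0,0) → follower holds at (12.000, -45.500, 86.000°)
step 2: Δleader=(10.000, 20.000, 5.000°), engaged; cmd=(10.000, 40.500, 21.000°) → follower=(22.000, -5.000, 107.000°)
step 3: Δleader=(20.000, -23.000, -45.000°), engaged; cmd=(20.000, -45.500, -179.000°) → follower=(42.000, -50.500, -72.000°)
step 4: Δleader=(-14.000, 10.000, -45.000°), disengaged; cmd=(0,0,0) → follower holds at (42.000, -50.500, -72.000°)
step 5: Δleader=(-13.000, -23.000, -3.000°), disengaged; cmd=(0,0,0) → follower holds at (42.000, -50.500, -72.000°)


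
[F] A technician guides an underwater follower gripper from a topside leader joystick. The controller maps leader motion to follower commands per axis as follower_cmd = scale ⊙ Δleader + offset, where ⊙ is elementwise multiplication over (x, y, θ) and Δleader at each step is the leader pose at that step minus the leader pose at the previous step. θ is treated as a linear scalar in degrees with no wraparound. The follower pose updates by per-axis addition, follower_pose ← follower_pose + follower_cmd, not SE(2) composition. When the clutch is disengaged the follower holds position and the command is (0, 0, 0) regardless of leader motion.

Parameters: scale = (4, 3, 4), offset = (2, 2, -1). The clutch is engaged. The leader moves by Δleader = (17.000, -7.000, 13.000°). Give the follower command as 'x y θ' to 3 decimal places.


70.000 -19.000 51.000

axis x: 4·17.000 + 2 = 70.000
axis y: 3·-7.000 + 2 = -19.000
axis θ: 4·13.000 + -1 = 51.000


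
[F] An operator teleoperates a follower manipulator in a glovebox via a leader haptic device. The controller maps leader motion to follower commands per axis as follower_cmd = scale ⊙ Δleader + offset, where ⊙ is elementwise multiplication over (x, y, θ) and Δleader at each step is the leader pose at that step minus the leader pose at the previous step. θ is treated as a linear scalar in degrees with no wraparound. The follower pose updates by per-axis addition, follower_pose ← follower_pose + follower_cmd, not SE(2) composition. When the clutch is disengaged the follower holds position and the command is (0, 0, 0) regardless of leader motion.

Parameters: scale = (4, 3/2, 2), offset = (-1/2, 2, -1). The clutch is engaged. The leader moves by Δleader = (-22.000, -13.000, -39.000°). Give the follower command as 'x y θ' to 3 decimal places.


axis x: 4·-22.000 + -1/2 = -88.500
axis y: 3/2·-13.000 + 2 = -17.500
axis θ: 2·-39.000 + -1 = -79.000

-88.500 -17.500 -79.000


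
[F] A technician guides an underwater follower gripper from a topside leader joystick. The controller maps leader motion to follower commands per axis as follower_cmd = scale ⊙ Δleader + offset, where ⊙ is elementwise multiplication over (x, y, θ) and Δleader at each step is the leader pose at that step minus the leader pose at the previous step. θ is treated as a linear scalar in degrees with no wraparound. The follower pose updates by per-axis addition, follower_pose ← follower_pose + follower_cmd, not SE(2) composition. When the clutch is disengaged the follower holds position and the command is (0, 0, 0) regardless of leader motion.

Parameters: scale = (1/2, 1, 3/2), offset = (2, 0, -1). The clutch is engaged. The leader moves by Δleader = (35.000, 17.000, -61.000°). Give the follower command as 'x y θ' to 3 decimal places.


axis x: 1/2·35.000 + 2 = 19.500
axis y: 1·17.000 + 0 = 17.000
axis θ: 3/2·-61.000 + -1 = -92.500

19.500 17.000 -92.500


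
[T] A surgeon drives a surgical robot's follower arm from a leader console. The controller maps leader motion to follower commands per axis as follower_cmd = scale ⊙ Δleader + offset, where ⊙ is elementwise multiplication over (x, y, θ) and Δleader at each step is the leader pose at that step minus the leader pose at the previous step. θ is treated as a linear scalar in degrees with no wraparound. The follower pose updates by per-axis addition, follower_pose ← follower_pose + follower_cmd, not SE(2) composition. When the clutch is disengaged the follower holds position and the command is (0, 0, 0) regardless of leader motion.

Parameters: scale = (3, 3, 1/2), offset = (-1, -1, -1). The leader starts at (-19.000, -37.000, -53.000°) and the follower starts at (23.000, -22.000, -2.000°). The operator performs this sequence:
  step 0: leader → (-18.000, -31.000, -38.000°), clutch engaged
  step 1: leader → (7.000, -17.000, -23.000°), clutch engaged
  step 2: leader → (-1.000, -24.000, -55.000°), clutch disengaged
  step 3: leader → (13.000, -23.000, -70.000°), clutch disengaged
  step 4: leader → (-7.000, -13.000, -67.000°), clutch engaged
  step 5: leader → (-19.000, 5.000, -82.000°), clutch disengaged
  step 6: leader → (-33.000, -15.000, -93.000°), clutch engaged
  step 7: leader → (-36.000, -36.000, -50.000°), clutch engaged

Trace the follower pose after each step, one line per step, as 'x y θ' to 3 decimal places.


step 0: Δleader=(1.000, 6.000, 15.000°), engaged; cmd=(2.000, 17.000, 6.500°) → follower=(25.000, -5.000, 4.500°)
step 1: Δleader=(25.000, 14.000, 15.000°), engaged; cmd=(74.000, 41.000, 6.500°) → follower=(99.000, 36.000, 11.000°)
step 2: Δleader=(-8.000, -7.000, -32.000°), disengaged; cmd=(0,0,0) → follower holds at (99.000, 36.000, 11.000°)
step 3: Δleader=(14.000, 1.000, -15.000°), disengaged; cmd=(0,0,0) → follower holds at (99.000, 36.000, 11.000°)
step 4: Δleader=(-20.000, 10.000, 3.000°), engaged; cmd=(-61.000, 29.000, 0.500°) → follower=(38.000, 65.000, 11.500°)
step 5: Δleader=(-12.000, 18.000, -15.000°), disengaged; cmd=(0,0,0) → follower holds at (38.000, 65.000, 11.500°)
step 6: Δleader=(-14.000, -20.000, -11.000°), engaged; cmd=(-43.000, -61.000, -6.500°) → follower=(-5.000, 4.000, 5.000°)
step 7: Δleader=(-3.000, -21.000, 43.000°), engaged; cmd=(-10.000, -64.000, 20.500°) → follower=(-15.000, -60.000, 25.500°)

25.000 -5.000 4.500
99.000 36.000 11.000
99.000 36.000 11.000
99.000 36.000 11.000
38.000 65.000 11.500
38.000 65.000 11.500
-5.000 4.000 5.000
-15.000 -60.000 25.500
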